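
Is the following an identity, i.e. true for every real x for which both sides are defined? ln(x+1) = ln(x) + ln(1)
Claim: ln(x+1) = ln(x) + ln(1).
Test a specific point where both sides are defined: x = 5.
LHS = ln(x+1) ≈ 1.7918
RHS = ln(x) + ln(1) ≈ 1.6094
Since 1.7918 ≠ 1.6094, the equation fails at this point, so it cannot hold for every real x for which both sides are defined.
ln(1) = 0, so the right side is just ln(x), which differs from ln(x+1).

Conclusion: No, this is NOT an identity.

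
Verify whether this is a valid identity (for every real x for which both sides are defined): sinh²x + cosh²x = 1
No, this is NOT an identity.

Claim: sinh²x + cosh²x = 1.
Test a specific point where both sides are defined: x = 3/2.
LHS = sinh²x + cosh²x ≈ 10.0677
RHS = 1 ≈ 1.0000
Since 10.0677 ≠ 1.0000, the equation fails at this point, so it cannot hold for every real x for which both sides are defined.
The correct hyperbolic identity is cosh²x - sinh²x = 1 (a difference); the sum sinh²x + cosh²x equals cosh(2x).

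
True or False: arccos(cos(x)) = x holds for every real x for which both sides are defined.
Claim: arccos(cos(x)) = x.
Test a specific point where both sides are defined: x = -π/2.
LHS = arccos(cos(x)) ≈ 1.5708
RHS = x ≈ -1.5708
Since 1.5708 ≠ -1.5708, the equation fails at this point, so it cannot hold for every real x for which both sides are defined.
arccos only returns values in [0, π], so arccos(cos(x)) = x holds only for x in that interval, not for all real x.

Conclusion: False.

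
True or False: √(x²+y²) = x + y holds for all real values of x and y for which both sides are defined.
False.

Claim: √(x²+y²) = x + y.
Test a specific point where both sides are defined: x = -3, y = 3.
LHS = √(x²+y²) ≈ 4.2426
RHS = x + y ≈ 0.0000
Since 4.2426 ≠ 0.0000, the equation fails at this point, so it cannot hold for all real values of x and y for which both sides are defined.
(x+y)² = x² + 2xy + y², not x² + y², so the square root does not split this way.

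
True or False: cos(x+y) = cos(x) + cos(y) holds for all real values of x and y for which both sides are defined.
Claim: cos(x+y) = cos(x) + cos(y).
Test a specific point where both sides are defined: x = -π/3, y = -π/2.
LHS = cos(x+y) ≈ -0.8660
RHS = cos(x) + cos(y) ≈ 0.5000
Since -0.8660 ≠ 0.5000, the equation fails at this point, so it cannot hold for all real values of x and y for which both sides are defined.
The correct expansion is cos(x+y) = cos(x)cos(y) - sin(x)sin(y); cosine is not additive.

Conclusion: False.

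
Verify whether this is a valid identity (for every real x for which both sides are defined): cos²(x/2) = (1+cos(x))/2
Claim: cos²(x/2) = (1+cos(x))/2.
Reasoning: Use cos(2θ) = 2cos²θ - 1 with θ = x/2: cos(x) = 2cos²(x/2) - 1. Solving for cos²(x/2) gives (1 + cos(x))/2.
So the two sides agree for every real x for which both sides are defined.

Conclusion: Yes, this is an identity.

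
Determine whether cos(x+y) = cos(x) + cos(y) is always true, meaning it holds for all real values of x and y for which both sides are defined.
No, this is NOT an identity.

Claim: cos(x+y) = cos(x) + cos(y).
Test a specific point where both sides are defined: x = 3π/4, y = π.
LHS = cos(x+y) ≈ 0.7071
RHS = cos(x) + cos(y) ≈ -1.7071
Since 0.7071 ≠ -1.7071, the equation fails at this point, so it cannot hold for all real values of x and y for which both sides are defined.
The correct expansion is cos(x+y) = cos(x)cos(y) - sin(x)sin(y); cosine is not additive.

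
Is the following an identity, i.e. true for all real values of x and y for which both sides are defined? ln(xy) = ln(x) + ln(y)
Yes, this is an identity.

Claim: ln(xy) = ln(x) + ln(y).
Reasoning: Both sides are simultaneously defined only when x, y > 0. Write x = e^p, y = e^q (p = ln x, q = ln y). Then xy = e^p · e^q = e^(p+q), so ln(xy) = p + q = ln(x) + ln(y).
So the two sides agree for all real values of x and y for which both sides are defined.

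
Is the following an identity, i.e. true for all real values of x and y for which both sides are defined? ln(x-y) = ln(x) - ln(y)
Claim: ln(x-y) = ln(x) - ln(y).
Test a specific point where both sides are defined: x = 3, y = 2.
LHS = ln(x-y) ≈ 0.0000
RHS = ln(x) - ln(y) ≈ 0.4055
Since 0.0000 ≠ 0.4055, the equation fails at this point, so it cannot hold for all real values of x and y for which both sides are defined.
ln(x) - ln(y) = ln(x/y), not ln(x-y).

Conclusion: No, this is NOT an identity.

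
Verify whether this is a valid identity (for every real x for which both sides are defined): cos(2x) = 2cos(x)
Claim: cos(2x) = 2cos(x).
Test a specific point where both sides are defined: x = π.
LHS = cos(2x) ≈ 1.0000
RHS = 2cos(x) ≈ -2.0000
Since 1.0000 ≠ -2.0000, the equation fails at this point, so it cannot hold for every real x for which both sides are defined.
The correct double-angle formula is cos(2x) = cos²x - sin²x.

Conclusion: No, this is NOT an identity.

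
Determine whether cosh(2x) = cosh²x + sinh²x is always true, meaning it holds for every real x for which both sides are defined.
Yes, this is an identity.

Claim: cosh(2x) = cosh²x + sinh²x.
Reasoning: cosh²x = (e^(2x) + 2 + e^(-2x))/4 and sinh²x = (e^(2x) - 2 + e^(-2x))/4. Adding gives (2e^(2x) + 2e^(-2x))/4 = (e^(2x) + e^(-2x))/2 = cosh(2x).
So the two sides agree for every real x for which both sides are defined.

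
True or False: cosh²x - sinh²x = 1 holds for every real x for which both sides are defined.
True.

Claim: cosh²x - sinh²x = 1.
Reasoning: With cosh(x) = (e^x + e^-x)/2 and sinh(x) = (e^x - e^-x)/2: cosh²x = (e^(2x) + 2 + e^(-2x))/4 and sinh²x = (e^(2x) - 2 + e^(-2x))/4. Subtracting leaves 4/4 = 1.
So the two sides agree for every real x for which both sides are defined.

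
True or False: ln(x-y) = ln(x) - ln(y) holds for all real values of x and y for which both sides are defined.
False.

Claim: ln(x-y) = ln(x) - ln(y).
Test a specific point where both sides are defined: x = 3/2, y = 1.
LHS = ln(x-y) ≈ -0.6931
RHS = ln(x) - ln(y) ≈ 0.4055
Since -0.6931 ≠ 0.4055, the equation fails at this point, so it cannot hold for all real values of x and y for which both sides are defined.
ln(x) - ln(y) = ln(x/y), not ln(x-y).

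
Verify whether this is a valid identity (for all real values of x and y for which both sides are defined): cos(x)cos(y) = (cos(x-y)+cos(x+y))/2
Yes, this is an identity.

Claim: cos(x)cos(y) = (cos(x-y)+cos(x+y))/2.
Reasoning: cos(x-y) = cos(x)cos(y) + sin(x)sin(y) and cos(x+y) = cos(x)cos(y) - sin(x)sin(y). Adding, cos(x-y) + cos(x+y) = 2cos(x)cos(y); divide by 2.
So the two sides agree for all real values of x and y for which both sides are defined.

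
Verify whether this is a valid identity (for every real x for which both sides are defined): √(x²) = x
No, this is NOT an identity.

Claim: √(x²) = x.
Test a specific point where both sides are defined: x = -2.
LHS = √(x²) ≈ 2.0000
RHS = x ≈ -2.0000
Since 2.0000 ≠ -2.0000, the equation fails at this point, so it cannot hold for every real x for which both sides are defined.
√(x²) = |x|, which differs from x whenever x < 0 (both sides are defined for every real x).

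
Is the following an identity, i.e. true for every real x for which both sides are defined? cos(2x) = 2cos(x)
No, this is NOT an identity.

Claim: cos(2x) = 2cos(x).
Test a specific point where both sides are defined: x = 3π/4.
LHS = cos(2x) ≈ 0.0000
RHS = 2cos(x) ≈ -1.4142
Since 0.0000 ≠ -1.4142, the equation fails at this point, so it cannot hold for every real x for which both sides are defined.
The correct double-angle formula is cos(2x) = cos²x - sin²x.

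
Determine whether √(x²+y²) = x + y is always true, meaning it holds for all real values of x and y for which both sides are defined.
Claim: √(x²+y²) = x + y.
Test a specific point where both sides are defined: x = -2, y = 3/2.
LHS = √(x²+y²) ≈ 2.5000
RHS = x + y ≈ -0.5000
Since 2.5000 ≠ -0.5000, the equation fails at this point, so it cannot hold for all real values of x and y for which both sides are defined.
(x+y)² = x² + 2xy + y², not x² + y², so the square root does not split this way.

Conclusion: No, this is NOT an identity.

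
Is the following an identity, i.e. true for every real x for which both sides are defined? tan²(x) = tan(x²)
Claim: tan²(x) = tan(x²).
Test a specific point where both sides are defined: x = π.
LHS = tan²(x) ≈ 0.0000
RHS = tan(x²) ≈ 0.4767
Since 0.0000 ≠ 0.4767, the equation fails at this point, so it cannot hold for every real x for which both sides are defined.
tan²(x) means (tan x)², squaring the output; tan(x²) squares the input. These are different functions.

Conclusion: No, this is NOT an identity.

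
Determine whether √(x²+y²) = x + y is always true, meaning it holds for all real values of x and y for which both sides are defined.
No, this is NOT an identity.

Claim: √(x²+y²) = x + y.
Test a specific point where both sides are defined: x = 3, y = -1.
LHS = √(x²+y²) ≈ 3.1623
RHS = x + y ≈ 2.0000
Since 3.1623 ≠ 2.0000, the equation fails at this point, so it cannot hold for all real values of x and y for which both sides are defined.
(x+y)² = x² + 2xy + y², not x² + y², so the square root does not split this way.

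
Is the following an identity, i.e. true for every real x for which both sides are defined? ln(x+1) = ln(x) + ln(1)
Claim: ln(x+1) = ln(x) + ln(1).
Test a specific point where both sides are defined: x = 4.
LHS = ln(x+1) ≈ 1.6094
RHS = ln(x) + ln(1) ≈ 1.3863
Since 1.6094 ≠ 1.3863, the equation fails at this point, so it cannot hold for every real x for which both sides are defined.
ln(1) = 0, so the right side is just ln(x), which differs from ln(x+1).

Conclusion: No, this is NOT an identity.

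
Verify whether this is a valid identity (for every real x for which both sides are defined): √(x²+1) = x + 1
No, this is NOT an identity.

Claim: √(x²+1) = x + 1.
Test a specific point where both sides are defined: x = -2.
LHS = √(x²+1) ≈ 2.2361
RHS = x + 1 ≈ -1.0000
Since 2.2361 ≠ -1.0000, the equation fails at this point, so it cannot hold for every real x for which both sides are defined.
(x+1)² = x² + 2x + 1 ≠ x² + 1 unless x = 0.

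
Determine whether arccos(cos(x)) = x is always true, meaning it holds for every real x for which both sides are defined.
Claim: arccos(cos(x)) = x.
Test a specific point where both sides are defined: x = -π/6.
LHS = arccos(cos(x)) ≈ 0.5236
RHS = x ≈ -0.5236
Since 0.5236 ≠ -0.5236, the equation fails at this point, so it cannot hold for every real x for which both sides are defined.
arccos only returns values in [0, π], so arccos(cos(x)) = x holds only for x in that interval, not for all real x.

Conclusion: No, this is NOT an identity.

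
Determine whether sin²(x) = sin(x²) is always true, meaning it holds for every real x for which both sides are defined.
Claim: sin²(x) = sin(x²).
Test a specific point where both sides are defined: x = π/4.
LHS = sin²(x) ≈ 0.5000
RHS = sin(x²) ≈ 0.5785
Since 0.5000 ≠ 0.5785, the equation fails at this point, so it cannot hold for every real x for which both sides are defined.
sin²(x) means (sin x)², squaring the output; sin(x²) squares the input. These are different functions.

Conclusion: No, this is NOT an identity.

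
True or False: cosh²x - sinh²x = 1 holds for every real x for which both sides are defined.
True.

Claim: cosh²x - sinh²x = 1.
Reasoning: With cosh(x) = (e^x + e^-x)/2 and sinh(x) = (e^x - e^-x)/2: cosh²x = (e^(2x) + 2 + e^(-2x))/4 and sinh²x = (e^(2x) - 2 + e^(-2x))/4. Subtracting leaves 4/4 = 1.
So the two sides agree for every real x for which both sides are defined.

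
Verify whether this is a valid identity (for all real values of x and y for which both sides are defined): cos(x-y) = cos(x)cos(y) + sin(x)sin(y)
Claim: cos(x-y) = cos(x)cos(y) + sin(x)sin(y).
Reasoning: Replace y by -y in cos(x+y) = cos(x)cos(y) - sin(x)sin(y) and use cos(-y) = cos(y), sin(-y) = -sin(y): cos(x-y) = cos(x)cos(y) + sin(x)sin(y).
So the two sides agree for all real values of x and y for which both sides are defined.

Conclusion: Yes, this is an identity.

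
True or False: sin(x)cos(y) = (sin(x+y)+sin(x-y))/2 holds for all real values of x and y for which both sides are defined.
Claim: sin(x)cos(y) = (sin(x+y)+sin(x-y))/2.
Reasoning: sin(x+y) = sin(x)cos(y) + cos(x)sin(y) and sin(x-y) = sin(x)cos(y) - cos(x)sin(y). Adding, sin(x+y) + sin(x-y) = 2sin(x)cos(y); divide by 2.
So the two sides agree for all real values of x and y for which both sides are defined.

Conclusion: True.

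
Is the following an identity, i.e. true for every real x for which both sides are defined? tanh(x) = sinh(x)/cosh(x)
Yes, this is an identity.

Claim: tanh(x) = sinh(x)/cosh(x).
Reasoning: tanh(x) is defined as sinh(x)/cosh(x) = (e^x - e^-x)/(e^x + e^-x); cosh(x) ≥ 1 is never zero, so this holds for every real x.
So the two sides agree for every real x for which both sides are defined.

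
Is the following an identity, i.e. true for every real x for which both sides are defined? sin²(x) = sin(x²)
Claim: sin²(x) = sin(x²).
Test a specific point where both sides are defined: x = 3π/4.
LHS = sin²(x) ≈ 0.5000
RHS = sin(x²) ≈ -0.6680
Since 0.5000 ≠ -0.6680, the equation fails at this point, so it cannot hold for every real x for which both sides are defined.
sin²(x) means (sin x)², squaring the output; sin(x²) squares the input. These are different functions.

Conclusion: No, this is NOT an identity.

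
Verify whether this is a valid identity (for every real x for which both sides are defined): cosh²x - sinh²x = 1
Yes, this is an identity.

Claim: cosh²x - sinh²x = 1.
Reasoning: With cosh(x) = (e^x + e^-x)/2 and sinh(x) = (e^x - e^-x)/2: cosh²x = (e^(2x) + 2 + e^(-2x))/4 and sinh²x = (e^(2x) - 2 + e^(-2x))/4. Subtracting leaves 4/4 = 1.
So the two sides agree for every real x for which both sides are defined.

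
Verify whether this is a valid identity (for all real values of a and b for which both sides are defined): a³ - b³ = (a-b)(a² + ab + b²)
Claim: a³ - b³ = (a-b)(a² + ab + b²).
Reasoning: Expand the right side: (a-b)(a² + ab + b²) = a³ + a²b + ab² - a²b - ab² - b³ = a³ - b³ (the middle terms cancel in pairs).
So the two sides agree for all real values of a and b for which both sides are defined.

Conclusion: Yes, this is an identity.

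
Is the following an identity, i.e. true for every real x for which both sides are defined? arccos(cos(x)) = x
No, this is NOT an identity.

Claim: arccos(cos(x)) = x.
Test a specific point where both sides are defined: x = -π/2.
LHS = arccos(cos(x)) ≈ 1.5708
RHS = x ≈ -1.5708
Since 1.5708 ≠ -1.5708, the equation fails at this point, so it cannot hold for every real x for which both sides are defined.
arccos only returns values in [0, π], so arccos(cos(x)) = x holds only for x in that interval, not for all real x.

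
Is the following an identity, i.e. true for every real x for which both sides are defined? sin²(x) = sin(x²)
No, this is NOT an identity.

Claim: sin²(x) = sin(x²).
Test a specific point where both sides are defined: x = π/4.
LHS = sin²(x) ≈ 0.5000
RHS = sin(x²) ≈ 0.5785
Since 0.5000 ≠ 0.5785, the equation fails at this point, so it cannot hold for every real x for which both sides are defined.
sin²(x) means (sin x)², squaring the output; sin(x²) squares the input. These are different functions.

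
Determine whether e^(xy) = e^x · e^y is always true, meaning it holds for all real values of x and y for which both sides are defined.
Claim: e^(xy) = e^x · e^y.
Test a specific point where both sides are defined: x = 3, y = 3.
LHS = e^(xy) ≈ 8103.0839
RHS = e^x · e^y ≈ 403.4288
Since 8103.0839 ≠ 403.4288, the equation fails at this point, so it cannot hold for all real values of x and y for which both sides are defined.
e^x · e^y = e^(x+y), not e^(xy).

Conclusion: No, this is NOT an identity.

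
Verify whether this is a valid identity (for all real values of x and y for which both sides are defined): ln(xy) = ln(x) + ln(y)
Claim: ln(xy) = ln(x) + ln(y).
Reasoning: Both sides are simultaneously defined only when x, y > 0. Write x = e^p, y = e^q (p = ln x, q = ln y). Then xy = e^p · e^q = e^(p+q), so ln(xy) = p + q = ln(x) + ln(y).
So the two sides agree for all real values of x and y for which both sides are defined.

Conclusion: Yes, this is an identity.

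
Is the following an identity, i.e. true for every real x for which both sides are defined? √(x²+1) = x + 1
No, this is NOT an identity.

Claim: √(x²+1) = x + 1.
Test a specific point where both sides are defined: x = 4.
LHS = √(x²+1) ≈ 4.1231
RHS = x + 1 ≈ 5.0000
Since 4.1231 ≠ 5.0000, the equation fails at this point, so it cannot hold for every real x for which both sides are defined.
(x+1)² = x² + 2x + 1 ≠ x² + 1 unless x = 0.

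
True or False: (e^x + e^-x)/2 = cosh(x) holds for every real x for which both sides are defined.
Claim: (e^x + e^-x)/2 = cosh(x).
Reasoning: This is exactly the definition of the hyperbolic cosine: cosh(x) := (e^x + e^-x)/2.
So the two sides agree for every real x for which both sides are defined.

Conclusion: True.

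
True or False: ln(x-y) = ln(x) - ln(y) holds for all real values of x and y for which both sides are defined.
False.

Claim: ln(x-y) = ln(x) - ln(y).
Test a specific point where both sides are defined: x = 5, y = 2.
LHS = ln(x-y) ≈ 1.0986
RHS = ln(x) - ln(y) ≈ 0.9163
Since 1.0986 ≠ 0.9163, the equation fails at this point, so it cannot hold for all real values of x and y for which both sides are defined.
ln(x) - ln(y) = ln(x/y), not ln(x-y).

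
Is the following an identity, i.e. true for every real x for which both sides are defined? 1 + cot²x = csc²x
Yes, this is an identity.

Claim: 1 + cot²x = csc²x.
Reasoning: Start from sin²x + cos²x = 1 and divide every term by sin²x (allowed wherever cot x and csc x are defined): 1 + cot²x = 1/sin²x = csc²x.
So the two sides agree for every real x for which both sides are defined.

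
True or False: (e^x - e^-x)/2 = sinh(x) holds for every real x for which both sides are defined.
Claim: (e^x - e^-x)/2 = sinh(x).
Reasoning: This is exactly the definition of the hyperbolic sine: sinh(x) := (e^x - e^-x)/2.
So the two sides agree for every real x for which both sides are defined.

Conclusion: True.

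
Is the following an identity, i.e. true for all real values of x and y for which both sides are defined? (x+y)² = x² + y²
No, this is NOT an identity.

Claim: (x+y)² = x² + y².
Test a specific point where both sides are defined: x = 3/2, y = 3.
LHS = (x+y)² ≈ 20.2500
RHS = x² + y² ≈ 11.2500
Since 20.2500 ≠ 11.2500, the equation fails at this point, so it cannot hold for all real values of x and y for which both sides are defined.
The correct expansion is (x+y)² = x² + 2xy + y²; the cross term 2xy is missing.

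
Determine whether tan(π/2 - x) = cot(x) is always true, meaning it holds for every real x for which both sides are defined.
Yes, this is an identity.

Claim: tan(π/2 - x) = cot(x).
Reasoning: tan(π/2 - x) = sin(π/2 - x)/cos(π/2 - x) = cos(x)/sin(x) = cot(x), using the cofunction identities sin(π/2 - x) = cos(x) and cos(π/2 - x) = sin(x).
So the two sides agree for every real x for which both sides are defined.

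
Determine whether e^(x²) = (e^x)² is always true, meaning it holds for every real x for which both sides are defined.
Claim: e^(x²) = (e^x)².
Test a specific point where both sides are defined: x = -3.
LHS = e^(x²) ≈ 8103.0839
RHS = (e^x)² ≈ 0.0025
Since 8103.0839 ≠ 0.0025, the equation fails at this point, so it cannot hold for every real x for which both sides are defined.
(e^x)² = e^(2x), and 2x ≠ x² in general.

Conclusion: No, this is NOT an identity.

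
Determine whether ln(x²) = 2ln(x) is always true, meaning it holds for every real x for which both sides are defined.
Yes, this is an identity.

Claim: ln(x²) = 2ln(x).
Reasoning: The right side requires x > 0. For x > 0, x² = (e^(ln x))² = e^(2ln x), so ln(x²) = 2ln(x). (For x < 0 the right side is undefined, so those values are outside the claim.)
So the two sides agree for every real x for which both sides are defined.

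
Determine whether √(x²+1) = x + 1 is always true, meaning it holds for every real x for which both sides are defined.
No, this is NOT an identity.

Claim: √(x²+1) = x + 1.
Test a specific point where both sides are defined: x = 4.
LHS = √(x²+1) ≈ 4.1231
RHS = x + 1 ≈ 5.0000
Since 4.1231 ≠ 5.0000, the equation fails at this point, so it cannot hold for every real x for which both sides are defined.
(x+1)² = x² + 2x + 1 ≠ x² + 1 unless x = 0.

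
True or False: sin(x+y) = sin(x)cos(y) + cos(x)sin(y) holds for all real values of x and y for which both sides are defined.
Claim: sin(x+y) = sin(x)cos(y) + cos(x)sin(y).
Reasoning: By Euler's formula e^(i(x+y)) = e^(ix)·e^(iy) = (cos x + i·sin x)(cos y + i·sin y). The imaginary part of the left side is sin(x+y); the imaginary part of the product is sin(x)cos(y) + cos(x)sin(y).
So the two sides agree for all real values of x and y for which both sides are defined.

Conclusion: True.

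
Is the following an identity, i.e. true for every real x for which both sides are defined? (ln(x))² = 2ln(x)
Claim: (ln(x))² = 2ln(x).
Test a specific point where both sides are defined: x = 4.
LHS = (ln(x))² ≈ 1.9218
RHS = 2ln(x) ≈ 2.7726
Since 1.9218 ≠ 2.7726, the equation fails at this point, so it cannot hold for every real x for which both sides are defined.
2ln(x) equals ln(x²), which is not the same as (ln x)².

Conclusion: No, this is NOT an identity.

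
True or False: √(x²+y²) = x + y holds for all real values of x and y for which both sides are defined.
False.

Claim: √(x²+y²) = x + y.
Test a specific point where both sides are defined: x = 3, y = 3.
LHS = √(x²+y²) ≈ 4.2426
RHS = x + y ≈ 6.0000
Since 4.2426 ≠ 6.0000, the equation fails at this point, so it cannot hold for all real values of x and y for which both sides are defined.
(x+y)² = x² + 2xy + y², not x² + y², so the square root does not split this way.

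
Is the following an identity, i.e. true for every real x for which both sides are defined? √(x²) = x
No, this is NOT an identity.

Claim: √(x²) = x.
Test a specific point where both sides are defined: x = -2.
LHS = √(x²) ≈ 2.0000
RHS = x ≈ -2.0000
Since 2.0000 ≠ -2.0000, the equation fails at this point, so it cannot hold for every real x for which both sides are defined.
√(x²) = |x|, which differs from x whenever x < 0 (both sides are defined for every real x).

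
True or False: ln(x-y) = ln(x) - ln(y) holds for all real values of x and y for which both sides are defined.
False.

Claim: ln(x-y) = ln(x) - ln(y).
Test a specific point where both sides are defined: x = 4, y = 3/2.
LHS = ln(x-y) ≈ 0.9163
RHS = ln(x) - ln(y) ≈ 0.9808
Since 0.9163 ≠ 0.9808, the equation fails at this point, so it cannot hold for all real values of x and y for which both sides are defined.
ln(x) - ln(y) = ln(x/y), not ln(x-y).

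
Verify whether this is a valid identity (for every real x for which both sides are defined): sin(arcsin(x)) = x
Yes, this is an identity.

Claim: sin(arcsin(x)) = x.
Reasoning: For -1 ≤ x ≤ 1 (where arcsin is defined), arcsin(x) is by definition an angle whose sine equals x. Taking the sine of that angle returns x. (Note the other order, arcsin(sin x) = x, is NOT an identity.)
So the two sides agree for every real x for which both sides are defined.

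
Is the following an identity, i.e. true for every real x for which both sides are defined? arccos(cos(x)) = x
Claim: arccos(cos(x)) = x.
Test a specific point where both sides are defined: x = -π/4.
LHS = arccos(cos(x)) ≈ 0.7854
RHS = x ≈ -0.7854
Since 0.7854 ≠ -0.7854, the equation fails at this point, so it cannot hold for every real x for which both sides are defined.
arccos only returns values in [0, π], so arccos(cos(x)) = x holds only for x in that interval, not for all real x.

Conclusion: No, this is NOT an identity.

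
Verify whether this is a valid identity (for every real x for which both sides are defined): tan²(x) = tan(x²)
No, this is NOT an identity.

Claim: tan²(x) = tan(x²).
Test a specific point where both sides are defined: x = π/6.
LHS = tan²(x) ≈ 0.3333
RHS = tan(x²) ≈ 0.2812
Since 0.3333 ≠ 0.2812, the equation fails at this point, so it cannot hold for every real x for which both sides are defined.
tan²(x) means (tan x)², squaring the output; tan(x²) squares the input. These are different functions.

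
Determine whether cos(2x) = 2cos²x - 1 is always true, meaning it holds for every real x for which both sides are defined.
Yes, this is an identity.

Claim: cos(2x) = 2cos²x - 1.
Reasoning: cos(2x) = cos²x - sin²x. Replace sin²x by 1 - cos²x: cos²x - (1 - cos²x) = 2cos²x - 1.
So the two sides agree for every real x for which both sides are defined.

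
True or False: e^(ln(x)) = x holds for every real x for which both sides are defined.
Claim: e^(ln(x)) = x.
Reasoning: For x > 0, ln(x) is by definition the exponent p such that e^p = x. Raising e to that exponent therefore returns x: e^(ln x) = x.
So the two sides agree for every real x for which both sides are defined.

Conclusion: True.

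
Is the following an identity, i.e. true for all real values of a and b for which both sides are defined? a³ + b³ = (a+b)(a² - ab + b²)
Claim: a³ + b³ = (a+b)(a² - ab + b²).
Reasoning: Expand the right side: (a+b)(a² - ab + b²) = a³ - a²b + ab² + a²b - ab² + b³ = a³ + b³ (the middle terms cancel in pairs).
So the two sides agree for all real values of a and b for which both sides are defined.

Conclusion: Yes, this is an identity.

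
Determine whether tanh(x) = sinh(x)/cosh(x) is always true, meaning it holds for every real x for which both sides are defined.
Claim: tanh(x) = sinh(x)/cosh(x).
Reasoning: tanh(x) is defined as sinh(x)/cosh(x) = (e^x - e^-x)/(e^x + e^-x); cosh(x) ≥ 1 is never zero, so this holds for every real x.
So the two sides agree for every real x for which both sides are defined.

Conclusion: Yes, this is an identity.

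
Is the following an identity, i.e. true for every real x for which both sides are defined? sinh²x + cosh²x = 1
Claim: sinh²x + cosh²x = 1.
Test a specific point where both sides are defined: x = 1.
LHS = sinh²x + cosh²x ≈ 3.7622
RHS = 1 ≈ 1.0000
Since 3.7622 ≠ 1.0000, the equation fails at this point, so it cannot hold for every real x for which both sides are defined.
The correct hyperbolic identity is cosh²x - sinh²x = 1 (a difference); the sum sinh²x + cosh²x equals cosh(2x).

Conclusion: No, this is NOT an identity.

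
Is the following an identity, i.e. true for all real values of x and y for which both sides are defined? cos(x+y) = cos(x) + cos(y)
No, this is NOT an identity.

Claim: cos(x+y) = cos(x) + cos(y).
Test a specific point where both sides are defined: x = -π/6, y = π/3.
LHS = cos(x+y) ≈ 0.8660
RHS = cos(x) + cos(y) ≈ 1.3660
Since 0.8660 ≠ 1.3660, the equation fails at this point, so it cannot hold for all real values of x and y for which both sides are defined.
The correct expansion is cos(x+y) = cos(x)cos(y) - sin(x)sin(y); cosine is not additive.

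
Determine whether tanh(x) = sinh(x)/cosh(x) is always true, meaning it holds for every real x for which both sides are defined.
Claim: tanh(x) = sinh(x)/cosh(x).
Reasoning: tanh(x) is defined as sinh(x)/cosh(x) = (e^x - e^-x)/(e^x + e^-x); cosh(x) ≥ 1 is never zero, so this holds for every real x.
So the two sides agree for every real x for which both sides are defined.

Conclusion: Yes, this is an identity.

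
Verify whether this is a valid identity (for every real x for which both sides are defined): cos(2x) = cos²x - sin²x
Yes, this is an identity.

Claim: cos(2x) = cos²x - sin²x.
Reasoning: Put y = x in the addition formula cos(x+y) = cos(x)cos(y) - sin(x)sin(y): cos(2x) = cos²x - sin²x.
So the two sides agree for every real x for which both sides are defined.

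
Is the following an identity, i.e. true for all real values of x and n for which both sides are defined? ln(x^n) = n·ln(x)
Claim: ln(x^n) = n·ln(x).
Reasoning: The right side requires x > 0. For x > 0, x^n = (e^(ln x))^n = e^(n·ln x), so taking ln of both sides gives ln(x^n) = n·ln(x).
So the two sides agree for all real values of x and n for which both sides are defined.

Conclusion: Yes, this is an identity.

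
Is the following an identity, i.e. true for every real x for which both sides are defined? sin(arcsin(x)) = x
Claim: sin(arcsin(x)) = x.
Reasoning: For -1 ≤ x ≤ 1 (where arcsin is defined), arcsin(x) is by definition an angle whose sine equals x. Taking the sine of that angle returns x. (Note the other order, arcsin(sin x) = x, is NOT an identity.)
So the two sides agree for every real x for which both sides are defined.

Conclusion: Yes, this is an identity.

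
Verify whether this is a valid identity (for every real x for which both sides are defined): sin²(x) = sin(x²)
No, this is NOT an identity.

Claim: sin²(x) = sin(x²).
Test a specific point where both sides are defined: x = -π/2.
LHS = sin²(x) ≈ 1.0000
RHS = sin(x²) ≈ 0.6243
Since 1.0000 ≠ 0.6243, the equation fails at this point, so it cannot hold for every real x for which both sides are defined.
sin²(x) means (sin x)², squaring the output; sin(x²) squares the input. These are different functions.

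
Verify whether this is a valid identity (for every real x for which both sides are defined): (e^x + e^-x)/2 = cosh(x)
Yes, this is an identity.

Claim: (e^x + e^-x)/2 = cosh(x).
Reasoning: This is exactly the definition of the hyperbolic cosine: cosh(x) := (e^x + e^-x)/2.
So the two sides agree for every real x for which both sides are defined.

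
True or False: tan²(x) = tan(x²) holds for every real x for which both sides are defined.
False.

Claim: tan²(x) = tan(x²).
Test a specific point where both sides are defined: x = π.
LHS = tan²(x) ≈ 0.0000
RHS = tan(x²) ≈ 0.4767
Since 0.0000 ≠ 0.4767, the equation fails at this point, so it cannot hold for every real x for which both sides are defined.
tan²(x) means (tan x)², squaring the output; tan(x²) squares the input. These are different functions.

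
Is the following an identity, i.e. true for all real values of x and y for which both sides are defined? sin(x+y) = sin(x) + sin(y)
Claim: sin(x+y) = sin(x) + sin(y).
Test a specific point where both sides are defined: x = -π/3, y = 2π/3.
LHS = sin(x+y) ≈ 0.8660
RHS = sin(x) + sin(y) ≈ 0.0000
Since 0.8660 ≠ 0.0000, the equation fails at this point, so it cannot hold for all real values of x and y for which both sides are defined.
The correct expansion is sin(x+y) = sin(x)cos(y) + cos(x)sin(y); sine is not additive.

Conclusion: No, this is NOT an identity.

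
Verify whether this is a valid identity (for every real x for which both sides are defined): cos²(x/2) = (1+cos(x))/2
Claim: cos²(x/2) = (1+cos(x))/2.
Reasoning: Use cos(2θ) = 2cos²θ - 1 with θ = x/2: cos(x) = 2cos²(x/2) - 1. Solving for cos²(x/2) gives (1 + cos(x))/2.
So the two sides agree for every real x for which both sides are defined.

Conclusion: Yes, this is an identity.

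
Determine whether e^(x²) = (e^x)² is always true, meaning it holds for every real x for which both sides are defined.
No, this is NOT an identity.

Claim: e^(x²) = (e^x)².
Test a specific point where both sides are defined: x = -1.
LHS = e^(x²) ≈ 2.7183
RHS = (e^x)² ≈ 0.1353
Since 2.7183 ≠ 0.1353, the equation fails at this point, so it cannot hold for every real x for which both sides are defined.
(e^x)² = e^(2x), and 2x ≠ x² in general.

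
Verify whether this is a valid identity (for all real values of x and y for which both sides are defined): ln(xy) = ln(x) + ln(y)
Claim: ln(xy) = ln(x) + ln(y).
Reasoning: Both sides are simultaneously defined only when x, y > 0. Write x = e^p, y = e^q (p = ln x, q = ln y). Then xy = e^p · e^q = e^(p+q), so ln(xy) = p + q = ln(x) + ln(y).
So the two sides agree for all real values of x and y for which both sides are defined.

Conclusion: Yes, this is an identity.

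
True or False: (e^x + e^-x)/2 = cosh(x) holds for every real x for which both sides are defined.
True.

Claim: (e^x + e^-x)/2 = cosh(x).
Reasoning: This is exactly the definition of the hyperbolic cosine: cosh(x) := (e^x + e^-x)/2.
So the two sides agree for every real x for which both sides are defined.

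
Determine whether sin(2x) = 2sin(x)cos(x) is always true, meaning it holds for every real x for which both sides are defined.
Yes, this is an identity.

Claim: sin(2x) = 2sin(x)cos(x).
Reasoning: Put y = x in the addition formula sin(x+y) = sin(x)cos(y) + cos(x)sin(y): sin(2x) = sin(x)cos(x) + cos(x)sin(x) = 2sin(x)cos(x).
So the two sides agree for every real x for which both sides are defined.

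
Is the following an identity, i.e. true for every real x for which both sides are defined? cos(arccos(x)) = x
Claim: cos(arccos(x)) = x.
Reasoning: For -1 ≤ x ≤ 1 (where arccos is defined), arccos(x) is by definition an angle whose cosine equals x. Taking the cosine of that angle returns x. (Note the other order, arccos(cos x) = x, is NOT an identity.)
So the two sides agree for every real x for which both sides are defined.

Conclusion: Yes, this is an identity.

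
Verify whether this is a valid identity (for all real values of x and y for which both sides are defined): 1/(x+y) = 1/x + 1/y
No, this is NOT an identity.

Claim: 1/(x+y) = 1/x + 1/y.
Test a specific point where both sides are defined: x = 1/2, y = 1.
LHS = 1/(x+y) ≈ 0.6667
RHS = 1/x + 1/y ≈ 3.0000
Since 0.6667 ≠ 3.0000, the equation fails at this point, so it cannot hold for all real values of x and y for which both sides are defined.
1/x + 1/y = (x+y)/(xy), which is not 1/(x+y).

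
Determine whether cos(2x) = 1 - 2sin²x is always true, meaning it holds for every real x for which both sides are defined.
Yes, this is an identity.

Claim: cos(2x) = 1 - 2sin²x.
Reasoning: cos(2x) = cos²x - sin²x. Replace cos²x by 1 - sin²x: (1 - sin²x) - sin²x = 1 - 2sin²x.
So the two sides agree for every real x for which both sides are defined.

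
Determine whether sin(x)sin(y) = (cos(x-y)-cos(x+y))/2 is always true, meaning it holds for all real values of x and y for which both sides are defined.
Yes, this is an identity.

Claim: sin(x)sin(y) = (cos(x-y)-cos(x+y))/2.
Reasoning: cos(x-y) = cos(x)cos(y) + sin(x)sin(y) and cos(x+y) = cos(x)cos(y) - sin(x)sin(y). Subtracting, cos(x-y) - cos(x+y) = 2sin(x)sin(y); divide by 2.
So the two sides agree for all real values of x and y for which both sides are defined.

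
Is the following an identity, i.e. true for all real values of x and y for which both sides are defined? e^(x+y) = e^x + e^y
Claim: e^(x+y) = e^x + e^y.
Test a specific point where both sides are defined: x = -1, y = 1.
LHS = e^(x+y) ≈ 1.0000
RHS = e^x + e^y ≈ 3.0862
Since 1.0000 ≠ 3.0862, the equation fails at this point, so it cannot hold for all real values of x and y for which both sides are defined.
The correct rule is e^(x+y) = e^x · e^y (a product, not a sum).

Conclusion: No, this is NOT an identity.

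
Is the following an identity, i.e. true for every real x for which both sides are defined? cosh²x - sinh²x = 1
Yes, this is an identity.

Claim: cosh²x - sinh²x = 1.
Reasoning: With cosh(x) = (e^x + e^-x)/2 and sinh(x) = (e^x - e^-x)/2: cosh²x = (e^(2x) + 2 + e^(-2x))/4 and sinh²x = (e^(2x) - 2 + e^(-2x))/4. Subtracting leaves 4/4 = 1.
So the two sides agree for every real x for which both sides are defined.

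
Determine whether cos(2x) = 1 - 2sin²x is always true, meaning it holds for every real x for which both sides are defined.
Claim: cos(2x) = 1 - 2sin²x.
Reasoning: cos(2x) = cos²x - sin²x. Replace cos²x by 1 - sin²x: (1 - sin²x) - sin²x = 1 - 2sin²x.
So the two sides agree for every real x for which both sides are defined.

Conclusion: Yes, this is an identity.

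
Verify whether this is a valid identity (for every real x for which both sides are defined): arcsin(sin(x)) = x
Claim: arcsin(sin(x)) = x.
Test a specific point where both sides are defined: x = 2π/3.
LHS = arcsin(sin(x)) ≈ 1.0472
RHS = x ≈ 2.0944
Since 1.0472 ≠ 2.0944, the equation fails at this point, so it cannot hold for every real x for which both sides are defined.
arcsin only returns values in [-π/2, π/2], so arcsin(sin(x)) = x holds only for x in that interval, not for all real x.

Conclusion: No, this is NOT an identity.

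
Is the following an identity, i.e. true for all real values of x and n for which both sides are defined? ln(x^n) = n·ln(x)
Yes, this is an identity.

Claim: ln(x^n) = n·ln(x).
Reasoning: The right side requires x > 0. For x > 0, x^n = (e^(ln x))^n = e^(n·ln x), so taking ln of both sides gives ln(x^n) = n·ln(x).
So the two sides agree for all real values of x and n for which both sides are defined.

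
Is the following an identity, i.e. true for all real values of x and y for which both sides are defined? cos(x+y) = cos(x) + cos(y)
No, this is NOT an identity.

Claim: cos(x+y) = cos(x) + cos(y).
Test a specific point where both sides are defined: x = π/4, y = -π/6.
LHS = cos(x+y) ≈ 0.9659
RHS = cos(x) + cos(y) ≈ 1.5731
Since 0.9659 ≠ 1.5731, the equation fails at this point, so it cannot hold for all real values of x and y for which both sides are defined.
The correct expansion is cos(x+y) = cos(x)cos(y) - sin(x)sin(y); cosine is not additive.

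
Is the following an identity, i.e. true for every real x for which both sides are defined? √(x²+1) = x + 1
Claim: √(x²+1) = x + 1.
Test a specific point where both sides are defined: x = 1/2.
LHS = √(x²+1) ≈ 1.1180
RHS = x + 1 ≈ 1.5000
Since 1.1180 ≠ 1.5000, the equation fails at this point, so it cannot hold for every real x for which both sides are defined.
(x+1)² = x² + 2x + 1 ≠ x² + 1 unless x = 0.

Conclusion: No, this is NOT an identity.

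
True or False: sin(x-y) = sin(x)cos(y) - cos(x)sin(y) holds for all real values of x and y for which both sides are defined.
True.

Claim: sin(x-y) = sin(x)cos(y) - cos(x)sin(y).
Reasoning: Replace y by -y in sin(x+y) = sin(x)cos(y) + cos(x)sin(y) and use cos(-y) = cos(y), sin(-y) = -sin(y): sin(x-y) = sin(x)cos(y) - cos(x)sin(y).
So the two sides agree for all real values of x and y for which both sides are defined.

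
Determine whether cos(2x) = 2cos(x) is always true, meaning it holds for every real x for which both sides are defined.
Claim: cos(2x) = 2cos(x).
Test a specific point where both sides are defined: x = π/4.
LHS = cos(2x) ≈ 0.0000
RHS = 2cos(x) ≈ 1.4142
Since 0.0000 ≠ 1.4142, the equation fails at this point, so it cannot hold for every real x for which both sides are defined.
The correct double-angle formula is cos(2x) = cos²x - sin²x.

Conclusion: No, this is NOT an identity.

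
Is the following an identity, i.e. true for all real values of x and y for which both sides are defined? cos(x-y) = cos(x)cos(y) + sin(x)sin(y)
Claim: cos(x-y) = cos(x)cos(y) + sin(x)sin(y).
Reasoning: Replace y by -y in cos(x+y) = cos(x)cos(y) - sin(x)sin(y) and use cos(-y) = cos(y), sin(-y) = -sin(y): cos(x-y) = cos(x)cos(y) + sin(x)sin(y).
So the two sides agree for all real values of x and y for which both sides are defined.

Conclusion: Yes, this is an identity.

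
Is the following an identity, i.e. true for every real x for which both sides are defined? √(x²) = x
Claim: √(x²) = x.
Test a specific point where both sides are defined: x = -3.
LHS = √(x²) ≈ 3.0000
RHS = x ≈ -3.0000
Since 3.0000 ≠ -3.0000, the equation fails at this point, so it cannot hold for every real x for which both sides are defined.
√(x²) = |x|, which differs from x whenever x < 0 (both sides are defined for every real x).

Conclusion: No, this is NOT an identity.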